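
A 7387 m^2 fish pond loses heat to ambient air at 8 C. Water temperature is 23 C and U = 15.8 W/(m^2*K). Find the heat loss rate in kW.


Temperature difference dT = 23 - 8 = 15 K
Heat loss (W) = U * A * dT = 15.8 * 7387 * 15 = 1750719 W
Convert to kW: 1750719 / 1000 = 1750.719 kW

1750.719 kW


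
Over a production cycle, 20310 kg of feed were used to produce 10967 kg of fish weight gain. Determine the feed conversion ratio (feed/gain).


FCR = feed consumed / weight gained
FCR = 20310 kg / 10967 kg = 1.85192

1.85192


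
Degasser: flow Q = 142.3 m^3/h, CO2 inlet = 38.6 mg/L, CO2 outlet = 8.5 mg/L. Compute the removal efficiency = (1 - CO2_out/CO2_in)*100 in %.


CO2_out / CO2_in = 8.5 / 38.6 = 0.22020725
Fraction remaining = 0.22020725
efficiency = (1 - 0.22020725) * 100 = 77.9793 %

77.9793 %


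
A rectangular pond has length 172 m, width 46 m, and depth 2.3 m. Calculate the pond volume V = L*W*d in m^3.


Base area = L * W = 172 * 46 = 7912 m^2
Volume = area * depth = 7912 * 2.3 = 18197.6 m^3

18197.6 m^3


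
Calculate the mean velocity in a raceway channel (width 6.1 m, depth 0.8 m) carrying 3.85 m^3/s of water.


Cross-sectional area = W * d = 6.1 * 0.8 = 4.88 m^2
Velocity = Q / A = 3.85 / 4.88 = 0.788934 m/s

0.788934 m/s


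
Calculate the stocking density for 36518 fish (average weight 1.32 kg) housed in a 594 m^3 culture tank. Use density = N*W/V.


Total biomass = 36518 fish * 1.32 kg = 48203.76 kg
Density = total biomass / volume = 48203.76 / 594 = 81.1511 kg/m^3

81.1511 kg/m^3


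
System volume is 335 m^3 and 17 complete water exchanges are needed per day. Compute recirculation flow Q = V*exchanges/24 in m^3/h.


Daily recirculation volume = 335 m^3 * 17 = 5695 m^3/day
Flow rate Q = daily volume / 24 h = 5695 / 24 = 237.292 m^3/h

237.292 m^3/h


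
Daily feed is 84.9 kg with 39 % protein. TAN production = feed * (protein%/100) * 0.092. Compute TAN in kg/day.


Protein in feed = 84.9 * 39/100 = 33.111 kg/day
TAN = protein * 0.092 = 33.111 * 0.092 = 3.046212 kg/day

3.046212 kg/day


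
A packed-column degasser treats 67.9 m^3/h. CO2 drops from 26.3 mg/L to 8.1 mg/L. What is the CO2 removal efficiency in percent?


CO2_out / CO2_in = 8.1 / 26.3 = 0.30798479
Fraction remaining = 0.30798479
efficiency = (1 - 0.30798479) * 100 = 69.2015 %

69.2015 %


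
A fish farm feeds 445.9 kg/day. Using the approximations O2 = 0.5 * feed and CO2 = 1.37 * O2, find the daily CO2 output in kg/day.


O2 = 445.9 * 0.5 = 222.95
CO2 = 222.95 * 1.37 = 305.4415

305.4415 kg/day


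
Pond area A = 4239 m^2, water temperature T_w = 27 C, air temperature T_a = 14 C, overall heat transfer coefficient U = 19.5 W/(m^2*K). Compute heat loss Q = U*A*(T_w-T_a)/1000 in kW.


Temperature difference dT = 27 - 14 = 13 K
Heat loss (W) = U * A * dT = 19.5 * 4239 * 13 = 1074586.5 W
Convert to kW: 1074586.5 / 1000 = 1074.5865 kW

1074.5865 kW


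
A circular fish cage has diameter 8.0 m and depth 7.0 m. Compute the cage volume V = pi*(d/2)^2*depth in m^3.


r = d/2 = 8.0/2 = 4 m
Base area = pi*r^2 = pi*4^2 = 50.265482 m^2
Volume = 50.265482 * 7.0 = 351.858 m^3

351.858 m^3


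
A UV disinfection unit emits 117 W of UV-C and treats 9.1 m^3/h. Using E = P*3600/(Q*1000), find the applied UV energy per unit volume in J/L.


Energy delivered per hour = 117 W * 3600 s = 421200 J/h
Volume treated per hour = 9.1 m^3/h * 1000 = 9100 L/h
dose = 421200 / 9100 = 46.2857 J/L

46.2857 J/L


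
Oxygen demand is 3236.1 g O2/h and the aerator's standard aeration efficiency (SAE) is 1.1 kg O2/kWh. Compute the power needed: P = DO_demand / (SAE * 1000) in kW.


SAE in g O2/kWh = 1.1 * 1000 = 1100 g/kWh
P = DO_demand / SAE_g = 3236.1 / 1100 = 2.94191 kW

2.94191 kW


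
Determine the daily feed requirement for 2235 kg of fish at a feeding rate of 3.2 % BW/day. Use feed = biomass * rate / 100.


Feeding rate fraction = 3.2% / 100 = 0.032
Daily feed = 2235 kg * 0.032 = 71.52 kg/day

71.52 kg/day


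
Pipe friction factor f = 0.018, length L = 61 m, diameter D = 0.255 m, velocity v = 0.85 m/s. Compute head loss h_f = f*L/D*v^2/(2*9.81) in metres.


v^2 = 0.85^2 = 0.7225 m^2/s^2
L/D = 61/0.255 = 239.21569
h_f = f*(L/D)*v^2/(2g) = 0.018 * 239.21569 * 0.7225 / 19.62 = 0.158563 m

0.158563 m


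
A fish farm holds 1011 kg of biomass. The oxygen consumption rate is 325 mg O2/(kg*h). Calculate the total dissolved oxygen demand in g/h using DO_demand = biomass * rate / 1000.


Total O2 consumption (mg/h) = 1011 kg * 325 mg/(kg*h) = 328575 mg/h
Convert to g/h: 328575 / 1000 = 328.575 g/h

328.575 g/h


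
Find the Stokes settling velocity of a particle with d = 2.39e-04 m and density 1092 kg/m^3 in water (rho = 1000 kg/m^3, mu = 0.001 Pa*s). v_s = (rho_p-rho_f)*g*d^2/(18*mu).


Density difference: rho_p - rho_f = 1092 - 1000 = 92 kg/m^3
d^2 = (2.39e-04)^2 = 5.7121e-08 m^2
Numerator = (rho_p - rho_f) * g * d^2 = 92 * 9.81 * 5.7121e-08 = 5.1552845e-05
Denominator = 18 * mu = 18 * 0.001 = 0.018
v_s = 5.1552845e-05 / 0.018 = 0.00286405 m/s
Check: Re = rho_f * v_s * d / mu = 1000 * 0.00286405 * 2.39e-04 / 0.001 = 0.685 < 1, so Stokes' law applies.

0.00286405 m/s


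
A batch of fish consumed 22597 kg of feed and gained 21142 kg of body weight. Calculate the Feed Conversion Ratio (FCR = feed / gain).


FCR = feed consumed / weight gained
FCR = 22597 kg / 21142 kg = 1.06882

1.06882


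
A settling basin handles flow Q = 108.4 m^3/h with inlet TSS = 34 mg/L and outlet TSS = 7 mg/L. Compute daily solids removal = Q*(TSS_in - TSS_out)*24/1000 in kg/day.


Concentration drop: TSS_in - TSS_out = 34 - 7 = 27 mg/L
Hourly solids removed = Q * dTSS = 108.4 m^3/h * 27 mg/L = 2926.8 g/h  (m^3/h * mg/L = g/h)
Daily solids removed = 2926.8 * 24 = 70243.2 g/day
Convert g to kg: 70243.2 / 1000 = 70.2432 kg/day

70.2432 kg/day


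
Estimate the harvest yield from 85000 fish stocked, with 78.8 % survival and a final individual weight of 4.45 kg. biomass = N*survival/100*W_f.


Survivors = 85000 * 78.8/100 = 66980 fish
Harvest biomass = survivors * W_f = 66980 * 4.45 = 298061 kg

298061 kg


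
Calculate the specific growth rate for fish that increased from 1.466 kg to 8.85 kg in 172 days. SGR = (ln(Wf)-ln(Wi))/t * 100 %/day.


ln(W_f) = ln(8.85) = 2.1804175
ln(W_i) = ln(1.466) = 0.3825376
ln(W_f) - ln(W_i) = 2.1804175 - 0.3825376 = 1.7978799
SGR = 1.7978799 / 172 * 100 = 1.04528 %/day

1.04528 %/day


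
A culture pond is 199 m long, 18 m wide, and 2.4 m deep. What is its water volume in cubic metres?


Base area = L * W = 199 * 18 = 3582 m^2
Volume = area * depth = 3582 * 2.4 = 8596.8 m^3

8596.8 m^3


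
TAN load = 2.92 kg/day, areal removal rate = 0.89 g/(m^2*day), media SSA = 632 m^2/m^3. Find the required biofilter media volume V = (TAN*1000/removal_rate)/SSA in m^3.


A = 2.92*1000 / 0.89 = 3280.8989 m^2
V = 3280.8989 / 632 = 5.1913

5.1913 m^3


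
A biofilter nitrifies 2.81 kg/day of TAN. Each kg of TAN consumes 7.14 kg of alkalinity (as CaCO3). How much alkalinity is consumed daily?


Alkalinity factor: 7.14 kg CaCO3 consumed per kg TAN nitrified
alk = 2.81 kg TAN * 7.14 = 20.0634 kg CaCO3/day

20.0634 kg CaCO3/day


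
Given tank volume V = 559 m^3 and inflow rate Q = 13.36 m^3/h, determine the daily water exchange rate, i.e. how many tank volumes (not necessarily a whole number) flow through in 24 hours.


Daily flow volume = 13.36 m^3/h * 24 h = 320.64 m^3/day
Exchanges = daily flow / tank volume = 320.64 / 559 = 0.573596 exchanges/day

0.573596 exchanges/day


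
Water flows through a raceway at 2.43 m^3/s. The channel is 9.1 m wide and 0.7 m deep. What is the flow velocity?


Cross-sectional area = W * d = 9.1 * 0.7 = 6.37 m^2
Velocity = Q / A = 2.43 / 6.37 = 0.381476 m/s

0.381476 m/s


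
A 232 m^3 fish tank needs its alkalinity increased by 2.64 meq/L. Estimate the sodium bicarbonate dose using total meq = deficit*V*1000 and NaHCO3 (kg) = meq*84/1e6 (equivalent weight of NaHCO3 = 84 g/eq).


Tank volume in L = 232 m^3 * 1000 = 232000 L
Total meq required = 2.64 meq/L * 232000 L = 612480 meq
NaHCO3 mass = 612480 meq * 84 mg/meq / 1e6 = 51.4483 kg

51.4483 kg


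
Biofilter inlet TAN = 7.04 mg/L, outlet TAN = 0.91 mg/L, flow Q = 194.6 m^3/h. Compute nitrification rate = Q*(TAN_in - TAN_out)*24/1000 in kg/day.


Concentration drop: TAN_in - TAN_out = 7.04 - 0.91 = 6.13 mg/L
Hourly TAN removed = Q * dTAN = 194.6 m^3/h * 6.13 mg/L = 1192.898 g/h  (m^3/h * mg/L = g/h)
Daily TAN removed = 1192.898 * 24 = 28629.552 g/day
Convert to kg/day: 28629.552 / 1000 = 28.629552 kg/day

28.629552 kg/day


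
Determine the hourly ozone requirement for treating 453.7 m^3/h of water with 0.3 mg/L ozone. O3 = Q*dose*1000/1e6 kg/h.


O3 demand (mg/h) = Q * dose * 1000 = 453.7 * 0.3 * 1000 = 136110 mg/h
Convert mg to kg: 136110 / 1e6 = 0.13611 kg/h

0.13611 kg/h


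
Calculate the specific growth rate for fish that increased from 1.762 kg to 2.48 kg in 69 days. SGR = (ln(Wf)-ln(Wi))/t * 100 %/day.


ln(W_f) = ln(2.48) = 0.90825856
ln(W_i) = ln(1.762) = 0.56644953
ln(W_f) - ln(W_i) = 0.90825856 - 0.56644953 = 0.34180903
SGR = 0.34180903 / 69 * 100 = 0.495375 %/day

0.495375 %/day


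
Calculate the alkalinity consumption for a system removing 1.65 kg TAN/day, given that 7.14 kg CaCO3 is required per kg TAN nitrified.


Alkalinity factor: 7.14 kg CaCO3 consumed per kg TAN nitrified
alk = 1.65 kg TAN * 7.14 = 11.781 kg CaCO3/day

11.781 kg CaCO3/day


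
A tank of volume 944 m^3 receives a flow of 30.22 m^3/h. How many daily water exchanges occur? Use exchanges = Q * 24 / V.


Daily flow volume = 30.22 m^3/h * 24 h = 725.28 m^3/day
Exchanges = daily flow / tank volume = 725.28 / 944 = 0.768305 exchanges/day

0.768305 exchanges/day


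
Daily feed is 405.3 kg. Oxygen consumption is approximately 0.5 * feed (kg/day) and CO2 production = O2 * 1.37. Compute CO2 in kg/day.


O2 = 405.3 * 0.5 = 202.65
CO2 = 202.65 * 1.37 = 277.6305

277.6305 kg/day


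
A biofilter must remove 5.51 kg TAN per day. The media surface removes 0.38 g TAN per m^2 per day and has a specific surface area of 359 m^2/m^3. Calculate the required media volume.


A = 5.51*1000 / 0.38 = 14500 m^2
V = 14500 / 359 = 40.39

40.39 m^3


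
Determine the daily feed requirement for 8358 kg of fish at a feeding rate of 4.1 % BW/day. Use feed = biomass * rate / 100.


Feeding rate fraction = 4.1% / 100 = 0.041
Daily feed = 8358 kg * 0.041 = 342.678 kg/day

342.678 kg/day


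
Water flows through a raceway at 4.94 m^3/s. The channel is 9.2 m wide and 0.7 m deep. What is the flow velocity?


Cross-sectional area = W * d = 9.2 * 0.7 = 6.44 m^2
Velocity = Q / A = 4.94 / 6.44 = 0.767081 m/s

0.767081 m/s


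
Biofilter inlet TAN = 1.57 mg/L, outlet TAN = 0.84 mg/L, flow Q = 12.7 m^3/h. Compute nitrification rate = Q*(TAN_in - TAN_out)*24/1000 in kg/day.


Concentration drop: TAN_in - TAN_out = 1.57 - 0.84 = 0.73 mg/L
Hourly TAN removed = Q * dTAN = 12.7 m^3/h * 0.73 mg/L = 9.271 g/h  (m^3/h * mg/L = g/h)
Daily TAN removed = 9.271 * 24 = 222.504 g/day
Convert to kg/day: 222.504 / 1000 = 0.222504 kg/day

0.222504 kg/day


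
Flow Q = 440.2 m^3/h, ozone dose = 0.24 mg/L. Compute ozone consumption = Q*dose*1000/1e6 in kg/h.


O3 demand (mg/h) = Q * dose * 1000 = 440.2 * 0.24 * 1000 = 105648 mg/h
Convert mg to kg: 105648 / 1e6 = 0.105648 kg/h

0.105648 kg/h


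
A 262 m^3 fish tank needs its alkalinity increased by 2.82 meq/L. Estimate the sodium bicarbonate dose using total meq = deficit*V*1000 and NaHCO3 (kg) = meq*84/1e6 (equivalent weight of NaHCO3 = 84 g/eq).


Tank volume in L = 262 m^3 * 1000 = 262000 L
Total meq required = 2.82 meq/L * 262000 L = 738840 meq
NaHCO3 mass = 738840 meq * 84 mg/meq / 1e6 = 62.0626 kg

62.0626 kg


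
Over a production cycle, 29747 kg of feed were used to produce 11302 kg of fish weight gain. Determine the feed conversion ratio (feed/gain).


FCR = feed consumed / weight gained
FCR = 29747 kg / 11302 kg = 2.63201

2.63201


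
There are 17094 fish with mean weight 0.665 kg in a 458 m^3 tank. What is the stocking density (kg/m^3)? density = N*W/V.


Total biomass = 17094 fish * 0.665 kg = 11367.51 kg
Density = total biomass / volume = 11367.51 / 458 = 24.8199 kg/m^3

24.8199 kg/m^3


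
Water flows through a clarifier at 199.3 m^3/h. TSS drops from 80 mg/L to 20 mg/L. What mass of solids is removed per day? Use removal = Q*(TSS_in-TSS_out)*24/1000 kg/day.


Concentration drop: TSS_in - TSS_out = 80 - 20 = 60 mg/L
Hourly solids removed = Q * dTSS = 199.3 m^3/h * 60 mg/L = 11958 g/h  (m^3/h * mg/L = g/h)
Daily solids removed = 11958 * 24 = 286992 g/day
Convert g to kg: 286992 / 1000 = 286.992 kg/day

286.992 kg/day


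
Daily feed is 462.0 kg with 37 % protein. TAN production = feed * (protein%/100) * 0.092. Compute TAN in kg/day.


Protein in feed = 462.0 * 37/100 = 170.94 kg/day
TAN = protein * 0.092 = 170.94 * 0.092 = 15.72648 kg/day

15.72648 kg/day


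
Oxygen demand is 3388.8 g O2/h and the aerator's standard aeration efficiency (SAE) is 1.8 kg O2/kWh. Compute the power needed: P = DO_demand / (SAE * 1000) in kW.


SAE in g O2/kWh = 1.8 * 1000 = 1800 g/kWh
P = DO_demand / SAE_g = 3388.8 / 1800 = 1.88267 kW

1.88267 kW


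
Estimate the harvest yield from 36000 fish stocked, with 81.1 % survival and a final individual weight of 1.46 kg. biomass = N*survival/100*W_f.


Survivors = 36000 * 81.1/100 = 29196 fish
Harvest biomass = survivors * W_f = 29196 * 1.46 = 42626.16 kg

42626.16 kg


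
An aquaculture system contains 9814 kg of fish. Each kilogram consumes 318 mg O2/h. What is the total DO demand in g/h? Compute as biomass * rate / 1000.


Total O2 consumption (mg/h) = 9814 kg * 318 mg/(kg*h) = 3120852 mg/h
Convert to g/h: 3120852 / 1000 = 3120.852 g/h

3120.852 g/h


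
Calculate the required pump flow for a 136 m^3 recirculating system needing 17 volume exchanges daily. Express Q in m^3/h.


Daily recirculation volume = 136 m^3 * 17 = 2312 m^3/day
Flow rate Q = daily volume / 24 h = 2312 / 24 = 96.3333 m^3/h

96.3333 m^3/h


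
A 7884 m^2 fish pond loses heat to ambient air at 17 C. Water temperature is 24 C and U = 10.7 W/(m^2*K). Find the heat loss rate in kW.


Temperature difference dT = 24 - 17 = 7 K
Heat loss (W) = U * A * dT = 10.7 * 7884 * 7 = 590511.6 W
Convert to kW: 590511.6 / 1000 = 590.5116 kW

590.5116 kW


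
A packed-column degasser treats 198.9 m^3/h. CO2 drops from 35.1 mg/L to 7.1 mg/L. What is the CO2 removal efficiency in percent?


CO2_out / CO2_in = 7.1 / 35.1 = 0.2022792
Fraction remaining = 0.2022792
efficiency = (1 - 0.2022792) * 100 = 79.7721 %

79.7721 %


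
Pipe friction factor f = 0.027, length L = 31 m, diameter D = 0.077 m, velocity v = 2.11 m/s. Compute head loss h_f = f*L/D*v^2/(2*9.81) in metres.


v^2 = 2.11^2 = 4.4521 m^2/s^2
L/D = 31/0.077 = 402.5974
h_f = f*(L/D)*v^2/(2g) = 0.027 * 402.5974 * 4.4521 / 19.62 = 2.46661 m

2.46661 m


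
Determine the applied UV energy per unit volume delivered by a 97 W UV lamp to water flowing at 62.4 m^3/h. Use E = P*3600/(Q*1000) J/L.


Energy delivered per hour = 97 W * 3600 s = 349200 J/h
Volume treated per hour = 62.4 m^3/h * 1000 = 62400 L/h
dose = 349200 / 62400 = 5.59615 J/L

5.59615 J/L


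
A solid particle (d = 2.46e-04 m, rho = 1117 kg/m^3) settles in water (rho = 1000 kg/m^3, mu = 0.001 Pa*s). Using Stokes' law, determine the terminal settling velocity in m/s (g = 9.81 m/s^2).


Density difference: rho_p - rho_f = 1117 - 1000 = 117 kg/m^3
d^2 = (2.46e-04)^2 = 6.0516e-08 m^2
Numerator = (rho_p - rho_f) * g * d^2 = 117 * 9.81 * 6.0516e-08 = 6.9458449e-05
Denominator = 18 * mu = 18 * 0.001 = 0.018
v_s = 6.9458449e-05 / 0.018 = 0.0038588 m/s
Check: Re = rho_f * v_s * d / mu = 1000 * 0.0038588 * 2.46e-04 / 0.001 = 0.949 < 1, so Stokes' law applies.

0.0038588 m/s


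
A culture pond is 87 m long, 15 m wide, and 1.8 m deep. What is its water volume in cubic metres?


Base area = L * W = 87 * 15 = 1305 m^2
Volume = area * depth = 1305 * 1.8 = 2349 m^3

2349 m^3


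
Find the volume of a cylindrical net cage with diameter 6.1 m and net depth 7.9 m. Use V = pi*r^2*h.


r = d/2 = 6.1/2 = 3.05 m
Base area = pi*r^2 = pi*3.05^2 = 29.224666 m^2
Volume = 29.224666 * 7.9 = 230.875 m^3

230.875 m^3


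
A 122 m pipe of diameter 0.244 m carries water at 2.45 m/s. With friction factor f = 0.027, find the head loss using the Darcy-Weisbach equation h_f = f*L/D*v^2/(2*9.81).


v^2 = 2.45^2 = 6.0025 m^2/s^2
L/D = 122/0.244 = 500
h_f = f*(L/D)*v^2/(2g) = 0.027 * 500 * 6.0025 / 19.62 = 4.13016 m

4.13016 m


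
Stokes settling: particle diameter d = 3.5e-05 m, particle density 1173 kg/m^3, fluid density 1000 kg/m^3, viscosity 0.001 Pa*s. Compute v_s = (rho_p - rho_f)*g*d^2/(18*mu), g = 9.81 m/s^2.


Density difference: rho_p - rho_f = 1173 - 1000 = 173 kg/m^3
d^2 = (3.5e-05)^2 = 1.225e-09 m^2
Numerator = (rho_p - rho_f) * g * d^2 = 173 * 9.81 * 1.225e-09 = 2.0789843e-06
Denominator = 18 * mu = 18 * 0.001 = 0.018
v_s = 2.0789843e-06 / 0.018 = 1.15499e-04 m/s
Check: Re = rho_f * v_s * d / mu = 1000 * 1.15499e-04 * 3.5e-05 / 0.001 = 0.00404 < 1, so Stokes' law applies.

1.15499e-04 m/s


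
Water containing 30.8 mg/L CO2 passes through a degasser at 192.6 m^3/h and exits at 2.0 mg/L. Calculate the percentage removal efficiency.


CO2_out / CO2_in = 2.0 / 30.8 = 0.064935065
Fraction remaining = 0.064935065
efficiency = (1 - 0.064935065) * 100 = 93.5065 %

93.5065 %


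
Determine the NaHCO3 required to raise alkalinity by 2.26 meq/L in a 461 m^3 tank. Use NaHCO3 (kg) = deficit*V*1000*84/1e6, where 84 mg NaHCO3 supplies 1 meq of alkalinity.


Tank volume in L = 461 m^3 * 1000 = 461000 L
Total meq required = 2.26 meq/L * 461000 L = 1041860 meq
NaHCO3 mass = 1041860 meq * 84 mg/meq / 1e6 = 87.5162 kg

87.5162 kg


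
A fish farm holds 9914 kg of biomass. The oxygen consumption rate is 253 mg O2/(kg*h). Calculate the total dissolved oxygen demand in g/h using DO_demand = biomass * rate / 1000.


Total O2 consumption (mg/h) = 9914 kg * 253 mg/(kg*h) = 2508242 mg/h
Convert to g/h: 2508242 / 1000 = 2508.242 g/h

2508.242 g/h


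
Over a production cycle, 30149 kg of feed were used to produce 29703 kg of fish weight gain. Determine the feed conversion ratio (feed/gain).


FCR = feed consumed / weight gained
FCR = 30149 kg / 29703 kg = 1.01502

1.01502


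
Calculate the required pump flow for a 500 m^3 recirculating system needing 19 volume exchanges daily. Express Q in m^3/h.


Daily recirculation volume = 500 m^3 * 19 = 9500 m^3/day
Flow rate Q = daily volume / 24 h = 9500 / 24 = 395.833 m^3/h

395.833 m^3/h


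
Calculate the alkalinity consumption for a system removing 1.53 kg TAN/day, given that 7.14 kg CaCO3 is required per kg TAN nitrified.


Alkalinity factor: 7.14 kg CaCO3 consumed per kg TAN nitrified
alk = 1.53 kg TAN * 7.14 = 10.9242 kg CaCO3/day

10.9242 kg CaCO3/day


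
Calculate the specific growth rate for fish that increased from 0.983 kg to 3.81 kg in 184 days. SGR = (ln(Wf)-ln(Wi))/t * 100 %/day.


ln(W_f) = ln(3.81) = 1.3376292
ln(W_i) = ln(0.983) = -0.017146159
ln(W_f) - ln(W_i) = 1.3376292 - -0.017146159 = 1.3547754
SGR = 1.3547754 / 184 * 100 = 0.736291 %/day

0.736291 %/day


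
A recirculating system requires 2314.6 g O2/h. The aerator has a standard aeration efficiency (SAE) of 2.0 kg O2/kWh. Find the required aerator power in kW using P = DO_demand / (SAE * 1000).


SAE in g O2/kWh = 2.0 * 1000 = 2000 g/kWh
P = DO_demand / SAE_g = 2314.6 / 2000 = 1.1573 kW

1.1573 kW


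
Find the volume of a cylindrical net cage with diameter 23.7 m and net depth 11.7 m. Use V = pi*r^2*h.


r = d/2 = 23.7/2 = 11.85 m
Base area = pi*r^2 = pi*11.85^2 = 441.15029 m^2
Volume = 441.15029 * 11.7 = 5161.46 m^3

5161.46 m^3


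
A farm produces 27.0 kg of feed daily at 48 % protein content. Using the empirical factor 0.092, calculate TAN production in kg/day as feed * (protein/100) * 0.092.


Protein in feed = 27.0 * 48/100 = 12.96 kg/day
TAN = protein * 0.092 = 12.96 * 0.092 = 1.19232 kg/day

1.19232 kg/day


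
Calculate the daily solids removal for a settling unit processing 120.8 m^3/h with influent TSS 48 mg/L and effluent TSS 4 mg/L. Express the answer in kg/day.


Concentration drop: TSS_in - TSS_out = 48 - 4 = 44 mg/L
Hourly solids removed = Q * dTSS = 120.8 m^3/h * 44 mg/L = 5315.2 g/h  (m^3/h * mg/L = g/h)
Daily solids removed = 5315.2 * 24 = 127564.8 g/day
Convert g to kg: 127564.8 / 1000 = 127.5648 kg/day

127.5648 kg/day


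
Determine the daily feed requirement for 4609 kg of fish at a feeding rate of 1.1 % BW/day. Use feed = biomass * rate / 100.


Feeding rate fraction = 1.1% / 100 = 0.011
Daily feed = 4609 kg * 0.011 = 50.699 kg/day

50.699 kg/day


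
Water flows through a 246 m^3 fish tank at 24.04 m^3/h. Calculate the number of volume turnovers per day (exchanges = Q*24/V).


Daily flow volume = 24.04 m^3/h * 24 h = 576.96 m^3/day
Exchanges = daily flow / tank volume = 576.96 / 246 = 2.34537 exchanges/day

2.34537 exchanges/day


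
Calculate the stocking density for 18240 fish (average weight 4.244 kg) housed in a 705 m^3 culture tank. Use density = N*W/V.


Total biomass = 18240 fish * 4.244 kg = 77410.56 kg
Density = total biomass / volume = 77410.56 / 705 = 109.802 kg/m^3

109.802 kg/m^3


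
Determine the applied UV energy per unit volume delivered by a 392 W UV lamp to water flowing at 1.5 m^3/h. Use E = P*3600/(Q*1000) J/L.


Energy delivered per hour = 392 W * 3600 s = 1411200 J/h
Volume treated per hour = 1.5 m^3/h * 1000 = 1500 L/h
dose = 1411200 / 1500 = 940.8 J/L

940.8 J/L


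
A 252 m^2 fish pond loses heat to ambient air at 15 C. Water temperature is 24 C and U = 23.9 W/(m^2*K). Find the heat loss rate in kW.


Temperature difference dT = 24 - 15 = 9 K
Heat loss (W) = U * A * dT = 23.9 * 252 * 9 = 54205.2 W
Convert to kW: 54205.2 / 1000 = 54.2052 kW

54.2052 kW


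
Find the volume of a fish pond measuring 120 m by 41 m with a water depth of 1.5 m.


Base area = L * W = 120 * 41 = 4920 m^2
Volume = area * depth = 4920 * 1.5 = 7380 m^3

7380 m^3


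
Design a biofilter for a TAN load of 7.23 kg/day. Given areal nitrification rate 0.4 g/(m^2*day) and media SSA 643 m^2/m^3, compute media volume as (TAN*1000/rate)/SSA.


A = 7.23*1000 / 0.4 = 18075 m^2
V = 18075 / 643 = 28.1104

28.1104 m^3


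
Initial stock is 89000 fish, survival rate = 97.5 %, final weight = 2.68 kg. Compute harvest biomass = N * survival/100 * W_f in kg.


Survivors = 89000 * 97.5/100 = 86775 fish
Harvest biomass = survivors * W_f = 86775 * 2.68 = 232557 kg

232557 kg


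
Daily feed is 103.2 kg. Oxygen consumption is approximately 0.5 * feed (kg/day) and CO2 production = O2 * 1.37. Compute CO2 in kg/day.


O2 = 103.2 * 0.5 = 51.6
CO2 = 51.6 * 1.37 = 70.692

70.692 kg/day


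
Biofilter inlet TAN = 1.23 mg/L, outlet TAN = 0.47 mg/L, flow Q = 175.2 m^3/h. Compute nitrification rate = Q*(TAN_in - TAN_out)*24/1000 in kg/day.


Concentration drop: TAN_in - TAN_out = 1.23 - 0.47 = 0.76 mg/L
Hourly TAN removed = Q * dTAN = 175.2 m^3/h * 0.76 mg/L = 133.152 g/h  (m^3/h * mg/L = g/h)
Daily TAN removed = 133.152 * 24 = 3195.648 g/day
Convert to kg/day: 3195.648 / 1000 = 3.195648 kg/day

3.195648 kg/day


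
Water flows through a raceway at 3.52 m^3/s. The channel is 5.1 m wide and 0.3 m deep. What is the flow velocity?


Cross-sectional area = W * d = 5.1 * 0.3 = 1.53 m^2
Velocity = Q / A = 3.52 / 1.53 = 2.30065 m/s

2.30065 m/s


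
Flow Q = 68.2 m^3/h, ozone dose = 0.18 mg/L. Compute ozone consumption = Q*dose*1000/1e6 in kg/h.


O3 demand (mg/h) = Q * dose * 1000 = 68.2 * 0.18 * 1000 = 12276 mg/h
Convert mg to kg: 12276 / 1e6 = 0.012276 kg/h

0.012276 kg/h


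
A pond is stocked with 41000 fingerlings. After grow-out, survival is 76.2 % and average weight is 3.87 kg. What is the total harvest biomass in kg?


Survivors = 41000 * 76.2/100 = 31242 fish
Harvest biomass = survivors * W_f = 31242 * 3.87 = 120906.54 kg

120906.54 kg


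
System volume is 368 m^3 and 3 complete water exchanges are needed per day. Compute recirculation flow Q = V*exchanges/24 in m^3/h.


Daily recirculation volume = 368 m^3 * 3 = 1104 m^3/day
Flow rate Q = daily volume / 24 h = 1104 / 24 = 46 m^3/h

46 m^3/h


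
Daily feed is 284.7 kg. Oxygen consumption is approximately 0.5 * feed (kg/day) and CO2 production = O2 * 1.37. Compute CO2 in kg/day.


O2 = 284.7 * 0.5 = 142.35
CO2 = 142.35 * 1.37 = 195.0195

195.0195 kg/day


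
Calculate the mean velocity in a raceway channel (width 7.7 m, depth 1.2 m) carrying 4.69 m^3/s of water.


Cross-sectional area = W * d = 7.7 * 1.2 = 9.24 m^2
Velocity = Q / A = 4.69 / 9.24 = 0.507576 m/s

0.507576 m/s


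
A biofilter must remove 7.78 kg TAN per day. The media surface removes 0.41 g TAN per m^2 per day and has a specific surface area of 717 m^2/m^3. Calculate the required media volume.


A = 7.78*1000 / 0.41 = 18975.61 m^2
V = 18975.61 / 717 = 26.4653

26.4653 m^3


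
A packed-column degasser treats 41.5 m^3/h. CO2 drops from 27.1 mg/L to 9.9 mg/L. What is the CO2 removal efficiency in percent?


CO2_out / CO2_in = 9.9 / 27.1 = 0.36531365
Fraction remaining = 0.36531365
efficiency = (1 - 0.36531365) * 100 = 63.4686 %

63.4686 %


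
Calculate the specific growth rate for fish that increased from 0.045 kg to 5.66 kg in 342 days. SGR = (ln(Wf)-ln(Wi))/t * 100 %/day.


ln(W_f) = ln(5.66) = 1.7334239
ln(W_i) = ln(0.045) = -3.1010928
ln(W_f) - ln(W_i) = 1.7334239 - -3.1010928 = 4.8345167
SGR = 4.8345167 / 342 * 100 = 1.4136 %/day

1.4136 %/day


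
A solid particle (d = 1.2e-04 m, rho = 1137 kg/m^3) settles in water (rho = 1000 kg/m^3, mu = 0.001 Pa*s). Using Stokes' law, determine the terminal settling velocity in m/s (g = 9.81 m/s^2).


Density difference: rho_p - rho_f = 1137 - 1000 = 137 kg/m^3
d^2 = (1.2e-04)^2 = 1.44e-08 m^2
Numerator = (rho_p - rho_f) * g * d^2 = 137 * 9.81 * 1.44e-08 = 1.9353168e-05
Denominator = 18 * mu = 18 * 0.001 = 0.018
v_s = 1.9353168e-05 / 0.018 = 0.00107518 m/s
Check: Re = rho_f * v_s * d / mu = 1000 * 0.00107518 * 1.2e-04 / 0.001 = 0.129 < 1, so Stokes' law applies.

0.00107518 m/s


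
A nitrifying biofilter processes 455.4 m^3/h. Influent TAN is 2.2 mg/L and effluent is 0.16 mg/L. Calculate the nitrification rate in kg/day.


Concentration drop: TAN_in - TAN_out = 2.2 - 0.16 = 2.04 mg/L
Hourly TAN removed = Q * dTAN = 455.4 m^3/h * 2.04 mg/L = 929.016 g/h  (m^3/h * mg/L = g/h)
Daily TAN removed = 929.016 * 24 = 22296.384 g/day
Convert to kg/day: 22296.384 / 1000 = 22.296384 kg/day

22.296384 kg/day


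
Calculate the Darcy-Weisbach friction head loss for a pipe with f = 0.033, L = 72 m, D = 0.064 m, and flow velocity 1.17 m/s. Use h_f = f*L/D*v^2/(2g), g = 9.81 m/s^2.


v^2 = 1.17^2 = 1.3689 m^2/s^2
L/D = 72/0.064 = 1125
h_f = f*(L/D)*v^2/(2g) = 0.033 * 1125 * 1.3689 / 19.62 = 2.59024 m

2.59024 m


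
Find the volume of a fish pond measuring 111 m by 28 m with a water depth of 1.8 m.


Base area = L * W = 111 * 28 = 3108 m^2
Volume = area * depth = 3108 * 1.8 = 5594.4 m^3

5594.4 m^3


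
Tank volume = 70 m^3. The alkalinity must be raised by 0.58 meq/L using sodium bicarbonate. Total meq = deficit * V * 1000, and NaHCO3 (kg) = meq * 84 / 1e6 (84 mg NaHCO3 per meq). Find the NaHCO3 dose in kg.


Tank volume in L = 70 m^3 * 1000 = 70000 L
Total meq required = 0.58 meq/L * 70000 L = 40600 meq
NaHCO3 mass = 40600 meq * 84 mg/meq / 1e6 = 3.4104 kg

3.4104 kg


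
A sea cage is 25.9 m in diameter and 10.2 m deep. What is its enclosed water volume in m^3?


r = d/2 = 25.9/2 = 12.95 m
Base area = pi*r^2 = pi*12.95^2 = 526.85294 m^2
Volume = 526.85294 * 10.2 = 5373.9 m^3

5373.9 m^3


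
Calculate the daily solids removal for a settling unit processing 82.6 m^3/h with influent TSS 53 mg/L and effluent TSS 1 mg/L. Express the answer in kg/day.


Concentration drop: TSS_in - TSS_out = 53 - 1 = 52 mg/L
Hourly solids removed = Q * dTSS = 82.6 m^3/h * 52 mg/L = 4295.2 g/h  (m^3/h * mg/L = g/h)
Daily solids removed = 4295.2 * 24 = 103084.8 g/day
Convert g to kg: 103084.8 / 1000 = 103.0848 kg/day

103.0848 kg/day


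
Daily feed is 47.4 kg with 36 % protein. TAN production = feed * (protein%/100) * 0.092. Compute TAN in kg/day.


Protein in feed = 47.4 * 36/100 = 17.064 kg/day
TAN = protein * 0.092 = 17.064 * 0.092 = 1.569888 kg/day

1.569888 kg/day


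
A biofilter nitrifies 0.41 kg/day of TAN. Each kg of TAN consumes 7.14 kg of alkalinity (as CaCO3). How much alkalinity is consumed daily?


Alkalinity factor: 7.14 kg CaCO3 consumed per kg TAN nitrified
alk = 0.41 kg TAN * 7.14 = 2.9274 kg CaCO3/day

2.9274 kg CaCO3/day


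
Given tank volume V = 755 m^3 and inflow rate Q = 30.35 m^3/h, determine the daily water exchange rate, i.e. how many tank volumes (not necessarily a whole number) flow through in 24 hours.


Daily flow volume = 30.35 m^3/h * 24 h = 728.4 m^3/day
Exchanges = daily flow / tank volume = 728.4 / 755 = 0.964768 exchanges/day

0.964768 exchanges/day


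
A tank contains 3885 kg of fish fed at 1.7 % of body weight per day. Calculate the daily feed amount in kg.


Feeding rate fraction = 1.7% / 100 = 0.017
Daily feed = 3885 kg * 0.017 = 66.045 kg/day

66.045 kg/day


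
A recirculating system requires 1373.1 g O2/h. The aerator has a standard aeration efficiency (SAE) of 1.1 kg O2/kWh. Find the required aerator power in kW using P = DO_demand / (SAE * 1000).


SAE in g O2/kWh = 1.1 * 1000 = 1100 g/kWh
P = DO_demand / SAE_g = 1373.1 / 1100 = 1.24827 kW

1.24827 kW


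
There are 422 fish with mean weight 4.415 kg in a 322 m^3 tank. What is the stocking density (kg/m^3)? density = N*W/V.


Total biomass = 422 fish * 4.415 kg = 1863.13 kg
Density = total biomass / volume = 1863.13 / 322 = 5.78612 kg/m^3

5.78612 kg/m^3


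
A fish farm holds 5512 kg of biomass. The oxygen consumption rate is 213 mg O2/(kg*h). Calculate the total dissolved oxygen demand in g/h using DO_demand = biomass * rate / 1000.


Total O2 consumption (mg/h) = 5512 kg * 213 mg/(kg*h) = 1174056 mg/h
Convert to g/h: 1174056 / 1000 = 1174.056 g/h

1174.056 g/h


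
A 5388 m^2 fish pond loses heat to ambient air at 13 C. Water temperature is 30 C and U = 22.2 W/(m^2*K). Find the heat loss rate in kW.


Temperature difference dT = 30 - 13 = 17 K
Heat loss (W) = U * A * dT = 22.2 * 5388 * 17 = 2033431.2 W
Convert to kW: 2033431.2 / 1000 = 2033.4312 kW

2033.4312 kW


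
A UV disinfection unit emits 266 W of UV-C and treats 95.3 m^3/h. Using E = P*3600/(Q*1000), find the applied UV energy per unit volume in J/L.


Energy delivered per hour = 266 W * 3600 s = 957600 J/h
Volume treated per hour = 95.3 m^3/h * 1000 = 95300 L/h
dose = 957600 / 95300 = 10.0483 J/L

10.0483 J/L


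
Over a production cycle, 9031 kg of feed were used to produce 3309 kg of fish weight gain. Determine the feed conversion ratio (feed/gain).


FCR = feed consumed / weight gained
FCR = 9031 kg / 3309 kg = 2.72922

2.72922


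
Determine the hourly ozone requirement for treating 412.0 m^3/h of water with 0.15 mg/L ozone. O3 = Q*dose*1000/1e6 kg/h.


O3 demand (mg/h) = Q * dose * 1000 = 412.0 * 0.15 * 1000 = 61800 mg/h
Convert mg to kg: 61800 / 1e6 = 0.0618 kg/h

0.0618 kg/h


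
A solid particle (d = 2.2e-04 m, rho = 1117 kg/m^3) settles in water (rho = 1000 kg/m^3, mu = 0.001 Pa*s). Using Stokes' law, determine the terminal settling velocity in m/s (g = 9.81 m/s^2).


Density difference: rho_p - rho_f = 1117 - 1000 = 117 kg/m^3
d^2 = (2.2e-04)^2 = 4.84e-08 m^2
Numerator = (rho_p - rho_f) * g * d^2 = 117 * 9.81 * 4.84e-08 = 5.5552068e-05
Denominator = 18 * mu = 18 * 0.001 = 0.018
v_s = 5.5552068e-05 / 0.018 = 0.00308623 m/s
Check: Re = rho_f * v_s * d / mu = 1000 * 0.00308623 * 2.2e-04 / 0.001 = 0.679 < 1, so Stokes' law applies.

0.00308623 m/s


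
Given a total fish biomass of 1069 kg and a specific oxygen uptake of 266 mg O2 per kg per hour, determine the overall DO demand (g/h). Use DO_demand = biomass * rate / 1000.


Total O2 consumption (mg/h) = 1069 kg * 266 mg/(kg*h) = 284354 mg/h
Convert to g/h: 284354 / 1000 = 284.354 g/h

284.354 g/h


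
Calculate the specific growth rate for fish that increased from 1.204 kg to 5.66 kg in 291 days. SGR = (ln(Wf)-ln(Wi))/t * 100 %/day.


ln(W_f) = ln(5.66) = 1.7334239
ln(W_i) = ln(1.204) = 0.18564935
ln(W_f) - ln(W_i) = 1.7334239 - 0.18564935 = 1.5477745
SGR = 1.5477745 / 291 * 100 = 0.531881 %/day

0.531881 %/day


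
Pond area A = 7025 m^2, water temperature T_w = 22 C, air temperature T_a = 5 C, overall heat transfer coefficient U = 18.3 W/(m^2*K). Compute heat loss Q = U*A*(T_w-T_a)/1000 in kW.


Temperature difference dT = 22 - 5 = 17 K
Heat loss (W) = U * A * dT = 18.3 * 7025 * 17 = 2185477.5 W
Convert to kW: 2185477.5 / 1000 = 2185.4775 kW

2185.4775 kW


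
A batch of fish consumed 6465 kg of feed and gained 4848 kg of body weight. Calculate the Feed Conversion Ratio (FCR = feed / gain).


FCR = feed consumed / weight gained
FCR = 6465 kg / 4848 kg = 1.33354

1.33354


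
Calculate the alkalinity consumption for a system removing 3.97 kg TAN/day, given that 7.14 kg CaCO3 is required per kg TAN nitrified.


Alkalinity factor: 7.14 kg CaCO3 consumed per kg TAN nitrified
alk = 3.97 kg TAN * 7.14 = 28.3458 kg CaCO3/day

28.3458 kg CaCO3/day


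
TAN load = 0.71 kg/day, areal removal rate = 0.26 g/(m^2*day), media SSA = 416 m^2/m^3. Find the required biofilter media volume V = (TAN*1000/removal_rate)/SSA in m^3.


A = 0.71*1000 / 0.26 = 2730.7692 m^2
V = 2730.7692 / 416 = 6.56435

6.56435 m^3


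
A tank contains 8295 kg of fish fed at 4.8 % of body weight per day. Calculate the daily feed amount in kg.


Feeding rate fraction = 4.8% / 100 = 0.048
Daily feed = 8295 kg * 0.048 = 398.16 kg/day

398.16 kg/day


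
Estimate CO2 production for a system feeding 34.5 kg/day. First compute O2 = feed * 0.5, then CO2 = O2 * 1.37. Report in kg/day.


O2 = 34.5 * 0.5 = 17.25
CO2 = 17.25 * 1.37 = 23.6325

23.6325 kg/day


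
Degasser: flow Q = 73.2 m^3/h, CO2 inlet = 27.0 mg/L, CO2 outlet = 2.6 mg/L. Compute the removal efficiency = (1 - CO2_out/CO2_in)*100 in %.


CO2_out / CO2_in = 2.6 / 27.0 = 0.096296296
Fraction remaining = 0.096296296
efficiency = (1 - 0.096296296) * 100 = 90.3704 %

90.3704 %


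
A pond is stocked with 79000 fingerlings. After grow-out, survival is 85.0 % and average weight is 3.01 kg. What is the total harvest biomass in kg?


Survivors = 79000 * 85.0/100 = 67150 fish
Harvest biomass = survivors * W_f = 67150 * 3.01 = 202121.5 kg

202121.5 kg


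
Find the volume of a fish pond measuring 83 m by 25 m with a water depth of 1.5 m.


Base area = L * W = 83 * 25 = 2075 m^2
Volume = area * depth = 2075 * 1.5 = 3112.5 m^3

3112.5 m^3


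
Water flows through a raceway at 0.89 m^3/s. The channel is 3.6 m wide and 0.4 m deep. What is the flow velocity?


Cross-sectional area = W * d = 3.6 * 0.4 = 1.44 m^2
Velocity = Q / A = 0.89 / 1.44 = 0.618056 m/s

0.618056 m/s


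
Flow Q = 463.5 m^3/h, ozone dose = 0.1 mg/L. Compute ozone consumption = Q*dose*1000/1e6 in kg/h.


O3 demand (mg/h) = Q * dose * 1000 = 463.5 * 0.1 * 1000 = 46350 mg/h
Convert mg to kg: 46350 / 1e6 = 0.04635 kg/h

0.04635 kg/h


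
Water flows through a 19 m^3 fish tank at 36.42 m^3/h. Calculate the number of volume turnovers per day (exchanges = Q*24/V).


Daily flow volume = 36.42 m^3/h * 24 h = 874.08 m^3/day
Exchanges = daily flow / tank volume = 874.08 / 19 = 46.0042 exchanges/day

46.0042 exchanges/day


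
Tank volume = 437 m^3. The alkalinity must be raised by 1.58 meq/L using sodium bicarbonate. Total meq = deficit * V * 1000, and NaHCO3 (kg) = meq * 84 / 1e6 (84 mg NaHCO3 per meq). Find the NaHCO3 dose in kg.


Tank volume in L = 437 m^3 * 1000 = 437000 L
Total meq required = 1.58 meq/L * 437000 L = 690460 meq
NaHCO3 mass = 690460 meq * 84 mg/meq / 1e6 = 57.9986 kg

57.9986 kg


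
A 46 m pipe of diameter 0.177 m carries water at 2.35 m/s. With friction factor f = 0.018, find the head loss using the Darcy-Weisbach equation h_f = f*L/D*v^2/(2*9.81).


v^2 = 2.35^2 = 5.5225 m^2/s^2
L/D = 46/0.177 = 259.88701
h_f = f*(L/D)*v^2/(2g) = 0.018 * 259.88701 * 5.5225 / 19.62 = 1.31672 m

1.31672 m


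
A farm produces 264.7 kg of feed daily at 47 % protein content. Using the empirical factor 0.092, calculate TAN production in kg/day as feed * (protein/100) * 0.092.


Protein in feed = 264.7 * 47/100 = 124.409 kg/day
TAN = protein * 0.092 = 124.409 * 0.092 = 11.445628 kg/day

11.445628 kg/day


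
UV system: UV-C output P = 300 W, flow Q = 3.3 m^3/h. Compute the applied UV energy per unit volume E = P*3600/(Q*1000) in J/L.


Energy delivered per hour = 300 W * 3600 s = 1080000 J/h
Volume treated per hour = 3.3 m^3/h * 1000 = 3300 L/h
dose = 1080000 / 3300 = 327.273 J/L

327.273 J/L


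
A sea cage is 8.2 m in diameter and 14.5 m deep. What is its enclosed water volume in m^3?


r = d/2 = 8.2/2 = 4.1 m
Base area = pi*r^2 = pi*4.1^2 = 52.810173 m^2
Volume = 52.810173 * 14.5 = 765.748 m^3

765.748 m^3


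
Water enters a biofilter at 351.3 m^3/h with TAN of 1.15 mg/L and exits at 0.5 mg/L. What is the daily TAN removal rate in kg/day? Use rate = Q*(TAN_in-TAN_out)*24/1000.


Concentration drop: TAN_in - TAN_out = 1.15 - 0.5 = 0.65 mg/L
Hourly TAN removed = Q * dTAN = 351.3 m^3/h * 0.65 mg/L = 228.345 g/h  (m^3/h * mg/L = g/h)
Daily TAN removed = 228.345 * 24 = 5480.28 g/day
Convert to kg/day: 5480.28 / 1000 = 5.48028 kg/day

5.48028 kg/day


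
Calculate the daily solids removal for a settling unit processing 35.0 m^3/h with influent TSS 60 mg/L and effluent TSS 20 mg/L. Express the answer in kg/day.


Concentration drop: TSS_in - TSS_out = 60 - 20 = 40 mg/L
Hourly solids removed = Q * dTSS = 35.0 m^3/h * 40 mg/L = 1400 g/h  (m^3/h * mg/L = g/h)
Daily solids removed = 1400 * 24 = 33600 g/day
Convert g to kg: 33600 / 1000 = 33.6 kg/day

33.6 kg/day


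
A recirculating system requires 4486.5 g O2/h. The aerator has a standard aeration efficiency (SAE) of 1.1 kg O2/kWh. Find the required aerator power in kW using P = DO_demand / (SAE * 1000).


SAE in g O2/kWh = 1.1 * 1000 = 1100 g/kWh
P = DO_demand / SAE_g = 4486.5 / 1100 = 4.07864 kW

4.07864 kW


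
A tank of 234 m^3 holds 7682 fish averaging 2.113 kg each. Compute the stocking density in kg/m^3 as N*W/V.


Total biomass = 7682 fish * 2.113 kg = 16232.066 kg
Density = total biomass / volume = 16232.066 / 234 = 69.3678 kg/m^3

69.3678 kg/m^3


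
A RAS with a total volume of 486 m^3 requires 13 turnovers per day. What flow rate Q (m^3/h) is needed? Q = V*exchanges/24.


Daily recirculation volume = 486 m^3 * 13 = 6318 m^3/day
Flow rate Q = daily volume / 24 h = 6318 / 24 = 263.25 m^3/h

263.25 m^3/h


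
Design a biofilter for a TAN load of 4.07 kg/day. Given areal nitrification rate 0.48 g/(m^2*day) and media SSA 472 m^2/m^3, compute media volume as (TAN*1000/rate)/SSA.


A = 4.07*1000 / 0.48 = 8479.1667 m^2
V = 8479.1667 / 472 = 17.9643

17.9643 m^3


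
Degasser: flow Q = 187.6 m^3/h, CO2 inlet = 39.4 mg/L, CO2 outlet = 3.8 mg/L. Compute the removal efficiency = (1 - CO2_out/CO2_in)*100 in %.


CO2_out / CO2_in = 3.8 / 39.4 = 0.096446701
Fraction remaining = 0.096446701
efficiency = (1 - 0.096446701) * 100 = 90.3553 %

90.3553 %


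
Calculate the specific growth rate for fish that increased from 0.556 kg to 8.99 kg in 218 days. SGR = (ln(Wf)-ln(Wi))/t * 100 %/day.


ln(W_f) = ln(8.99) = 2.1961128
ln(W_i) = ln(0.556) = -0.58698698
ln(W_f) - ln(W_i) = 2.1961128 - -0.58698698 = 2.7830998
SGR = 2.7830998 / 218 * 100 = 1.27665 %/day

1.27665 %/day


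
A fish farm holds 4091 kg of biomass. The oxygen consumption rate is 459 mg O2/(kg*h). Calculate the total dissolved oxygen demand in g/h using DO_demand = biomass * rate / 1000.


Total O2 consumption (mg/h) = 4091 kg * 459 mg/(kg*h) = 1877769 mg/h
Convert to g/h: 1877769 / 1000 = 1877.769 g/h

1877.769 g/h
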